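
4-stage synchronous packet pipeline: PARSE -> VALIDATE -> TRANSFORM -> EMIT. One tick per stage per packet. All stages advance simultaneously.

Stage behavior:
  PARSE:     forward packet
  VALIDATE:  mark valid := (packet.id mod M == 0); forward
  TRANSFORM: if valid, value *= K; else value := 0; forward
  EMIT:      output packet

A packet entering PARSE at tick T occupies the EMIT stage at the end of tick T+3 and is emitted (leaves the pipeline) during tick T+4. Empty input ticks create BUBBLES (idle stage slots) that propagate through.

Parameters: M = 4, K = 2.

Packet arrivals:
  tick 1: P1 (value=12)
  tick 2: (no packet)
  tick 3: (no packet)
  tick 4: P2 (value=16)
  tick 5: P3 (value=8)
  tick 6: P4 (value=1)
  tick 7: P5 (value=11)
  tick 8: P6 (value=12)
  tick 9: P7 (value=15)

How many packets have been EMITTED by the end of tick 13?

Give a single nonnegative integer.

Tick 1: [PARSE:P1(v=12,ok=F), VALIDATE:-, TRANSFORM:-, EMIT:-] out:-; in:P1
Tick 2: [PARSE:-, VALIDATE:P1(v=12,ok=F), TRANSFORM:-, EMIT:-] out:-; in:-
Tick 3: [PARSE:-, VALIDATE:-, TRANSFORM:P1(v=0,ok=F), EMIT:-] out:-; in:-
Tick 4: [PARSE:P2(v=16,ok=F), VALIDATE:-, TRANSFORM:-, EMIT:P1(v=0,ok=F)] out:-; in:P2
Tick 5: [PARSE:P3(v=8,ok=F), VALIDATE:P2(v=16,ok=F), TRANSFORM:-, EMIT:-] out:P1(v=0); in:P3
Tick 6: [PARSE:P4(v=1,ok=F), VALIDATE:P3(v=8,ok=F), TRANSFORM:P2(v=0,ok=F), EMIT:-] out:-; in:P4
Tick 7: [PARSE:P5(v=11,ok=F), VALIDATE:P4(v=1,ok=T), TRANSFORM:P3(v=0,ok=F), EMIT:P2(v=0,ok=F)] out:-; in:P5
Tick 8: [PARSE:P6(v=12,ok=F), VALIDATE:P5(v=11,ok=F), TRANSFORM:P4(v=2,ok=T), EMIT:P3(v=0,ok=F)] out:P2(v=0); in:P6
Tick 9: [PARSE:P7(v=15,ok=F), VALIDATE:P6(v=12,ok=F), TRANSFORM:P5(v=0,ok=F), EMIT:P4(v=2,ok=T)] out:P3(v=0); in:P7
Tick 10: [PARSE:-, VALIDATE:P7(v=15,ok=F), TRANSFORM:P6(v=0,ok=F), EMIT:P5(v=0,ok=F)] out:P4(v=2); in:-
Tick 11: [PARSE:-, VALIDATE:-, TRANSFORM:P7(v=0,ok=F), EMIT:P6(v=0,ok=F)] out:P5(v=0); in:-
Tick 12: [PARSE:-, VALIDATE:-, TRANSFORM:-, EMIT:P7(v=0,ok=F)] out:P6(v=0); in:-
Tick 13: [PARSE:-, VALIDATE:-, TRANSFORM:-, EMIT:-] out:P7(v=0); in:-
Emitted by tick 13: ['P1', 'P2', 'P3', 'P4', 'P5', 'P6', 'P7']

Answer: 7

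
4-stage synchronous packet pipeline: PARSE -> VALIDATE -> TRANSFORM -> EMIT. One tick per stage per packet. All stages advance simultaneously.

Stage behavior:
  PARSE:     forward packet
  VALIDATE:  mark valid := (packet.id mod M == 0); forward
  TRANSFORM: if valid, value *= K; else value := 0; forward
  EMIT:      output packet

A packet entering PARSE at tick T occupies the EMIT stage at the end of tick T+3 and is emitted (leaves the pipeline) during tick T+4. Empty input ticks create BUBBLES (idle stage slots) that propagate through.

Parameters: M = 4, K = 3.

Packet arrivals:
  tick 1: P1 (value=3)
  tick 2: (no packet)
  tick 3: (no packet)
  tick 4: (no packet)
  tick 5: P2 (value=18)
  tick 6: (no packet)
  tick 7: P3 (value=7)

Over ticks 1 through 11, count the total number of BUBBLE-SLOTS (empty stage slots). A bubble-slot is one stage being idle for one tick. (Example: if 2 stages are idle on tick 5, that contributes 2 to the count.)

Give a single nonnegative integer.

Answer: 32

Derivation:
Tick 1: [PARSE:P1(v=3,ok=F), VALIDATE:-, TRANSFORM:-, EMIT:-] out:-; bubbles=3
Tick 2: [PARSE:-, VALIDATE:P1(v=3,ok=F), TRANSFORM:-, EMIT:-] out:-; bubbles=3
Tick 3: [PARSE:-, VALIDATE:-, TRANSFORM:P1(v=0,ok=F), EMIT:-] out:-; bubbles=3
Tick 4: [PARSE:-, VALIDATE:-, TRANSFORM:-, EMIT:P1(v=0,ok=F)] out:-; bubbles=3
Tick 5: [PARSE:P2(v=18,ok=F), VALIDATE:-, TRANSFORM:-, EMIT:-] out:P1(v=0); bubbles=3
Tick 6: [PARSE:-, VALIDATE:P2(v=18,ok=F), TRANSFORM:-, EMIT:-] out:-; bubbles=3
Tick 7: [PARSE:P3(v=7,ok=F), VALIDATE:-, TRANSFORM:P2(v=0,ok=F), EMIT:-] out:-; bubbles=2
Tick 8: [PARSE:-, VALIDATE:P3(v=7,ok=F), TRANSFORM:-, EMIT:P2(v=0,ok=F)] out:-; bubbles=2
Tick 9: [PARSE:-, VALIDATE:-, TRANSFORM:P3(v=0,ok=F), EMIT:-] out:P2(v=0); bubbles=3
Tick 10: [PARSE:-, VALIDATE:-, TRANSFORM:-, EMIT:P3(v=0,ok=F)] out:-; bubbles=3
Tick 11: [PARSE:-, VALIDATE:-, TRANSFORM:-, EMIT:-] out:P3(v=0); bubbles=4
Total bubble-slots: 32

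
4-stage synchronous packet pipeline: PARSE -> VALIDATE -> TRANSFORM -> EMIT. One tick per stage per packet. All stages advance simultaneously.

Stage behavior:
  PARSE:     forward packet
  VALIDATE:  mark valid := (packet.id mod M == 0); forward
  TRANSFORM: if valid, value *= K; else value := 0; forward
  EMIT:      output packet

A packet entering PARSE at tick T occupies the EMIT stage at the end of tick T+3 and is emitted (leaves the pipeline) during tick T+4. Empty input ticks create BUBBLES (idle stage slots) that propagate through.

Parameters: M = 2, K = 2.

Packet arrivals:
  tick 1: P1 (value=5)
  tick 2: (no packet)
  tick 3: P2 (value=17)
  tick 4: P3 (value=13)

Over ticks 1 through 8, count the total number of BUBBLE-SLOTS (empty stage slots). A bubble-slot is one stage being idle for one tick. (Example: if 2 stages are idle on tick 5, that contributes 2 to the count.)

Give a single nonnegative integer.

Answer: 20

Derivation:
Tick 1: [PARSE:P1(v=5,ok=F), VALIDATE:-, TRANSFORM:-, EMIT:-] out:-; bubbles=3
Tick 2: [PARSE:-, VALIDATE:P1(v=5,ok=F), TRANSFORM:-, EMIT:-] out:-; bubbles=3
Tick 3: [PARSE:P2(v=17,ok=F), VALIDATE:-, TRANSFORM:P1(v=0,ok=F), EMIT:-] out:-; bubbles=2
Tick 4: [PARSE:P3(v=13,ok=F), VALIDATE:P2(v=17,ok=T), TRANSFORM:-, EMIT:P1(v=0,ok=F)] out:-; bubbles=1
Tick 5: [PARSE:-, VALIDATE:P3(v=13,ok=F), TRANSFORM:P2(v=34,ok=T), EMIT:-] out:P1(v=0); bubbles=2
Tick 6: [PARSE:-, VALIDATE:-, TRANSFORM:P3(v=0,ok=F), EMIT:P2(v=34,ok=T)] out:-; bubbles=2
Tick 7: [PARSE:-, VALIDATE:-, TRANSFORM:-, EMIT:P3(v=0,ok=F)] out:P2(v=34); bubbles=3
Tick 8: [PARSE:-, VALIDATE:-, TRANSFORM:-, EMIT:-] out:P3(v=0); bubbles=4
Total bubble-slots: 20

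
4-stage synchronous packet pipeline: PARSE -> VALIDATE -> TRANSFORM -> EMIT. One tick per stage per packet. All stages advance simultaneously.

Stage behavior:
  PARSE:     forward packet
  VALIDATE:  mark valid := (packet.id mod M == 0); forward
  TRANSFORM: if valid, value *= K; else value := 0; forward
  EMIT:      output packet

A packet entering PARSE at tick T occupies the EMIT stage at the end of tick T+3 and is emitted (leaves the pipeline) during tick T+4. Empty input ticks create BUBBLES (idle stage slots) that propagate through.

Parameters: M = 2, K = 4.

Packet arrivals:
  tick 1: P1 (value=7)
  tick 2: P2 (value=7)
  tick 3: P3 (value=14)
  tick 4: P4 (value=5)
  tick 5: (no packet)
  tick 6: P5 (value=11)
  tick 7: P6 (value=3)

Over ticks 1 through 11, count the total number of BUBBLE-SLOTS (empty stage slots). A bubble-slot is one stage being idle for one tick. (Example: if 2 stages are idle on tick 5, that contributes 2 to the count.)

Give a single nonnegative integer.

Tick 1: [PARSE:P1(v=7,ok=F), VALIDATE:-, TRANSFORM:-, EMIT:-] out:-; bubbles=3
Tick 2: [PARSE:P2(v=7,ok=F), VALIDATE:P1(v=7,ok=F), TRANSFORM:-, EMIT:-] out:-; bubbles=2
Tick 3: [PARSE:P3(v=14,ok=F), VALIDATE:P2(v=7,ok=T), TRANSFORM:P1(v=0,ok=F), EMIT:-] out:-; bubbles=1
Tick 4: [PARSE:P4(v=5,ok=F), VALIDATE:P3(v=14,ok=F), TRANSFORM:P2(v=28,ok=T), EMIT:P1(v=0,ok=F)] out:-; bubbles=0
Tick 5: [PARSE:-, VALIDATE:P4(v=5,ok=T), TRANSFORM:P3(v=0,ok=F), EMIT:P2(v=28,ok=T)] out:P1(v=0); bubbles=1
Tick 6: [PARSE:P5(v=11,ok=F), VALIDATE:-, TRANSFORM:P4(v=20,ok=T), EMIT:P3(v=0,ok=F)] out:P2(v=28); bubbles=1
Tick 7: [PARSE:P6(v=3,ok=F), VALIDATE:P5(v=11,ok=F), TRANSFORM:-, EMIT:P4(v=20,ok=T)] out:P3(v=0); bubbles=1
Tick 8: [PARSE:-, VALIDATE:P6(v=3,ok=T), TRANSFORM:P5(v=0,ok=F), EMIT:-] out:P4(v=20); bubbles=2
Tick 9: [PARSE:-, VALIDATE:-, TRANSFORM:P6(v=12,ok=T), EMIT:P5(v=0,ok=F)] out:-; bubbles=2
Tick 10: [PARSE:-, VALIDATE:-, TRANSFORM:-, EMIT:P6(v=12,ok=T)] out:P5(v=0); bubbles=3
Tick 11: [PARSE:-, VALIDATE:-, TRANSFORM:-, EMIT:-] out:P6(v=12); bubbles=4
Total bubble-slots: 20

Answer: 20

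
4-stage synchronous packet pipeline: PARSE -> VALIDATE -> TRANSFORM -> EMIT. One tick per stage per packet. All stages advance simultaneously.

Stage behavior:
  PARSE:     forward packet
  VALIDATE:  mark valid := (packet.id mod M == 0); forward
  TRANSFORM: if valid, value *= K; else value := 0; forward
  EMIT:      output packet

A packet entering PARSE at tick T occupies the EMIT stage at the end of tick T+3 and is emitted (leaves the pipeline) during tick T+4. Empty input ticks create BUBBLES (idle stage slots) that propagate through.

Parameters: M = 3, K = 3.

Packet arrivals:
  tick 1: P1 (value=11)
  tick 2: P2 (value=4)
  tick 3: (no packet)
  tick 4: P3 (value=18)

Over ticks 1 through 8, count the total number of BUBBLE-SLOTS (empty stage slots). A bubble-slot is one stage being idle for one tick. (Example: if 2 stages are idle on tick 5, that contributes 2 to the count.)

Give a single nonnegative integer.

Tick 1: [PARSE:P1(v=11,ok=F), VALIDATE:-, TRANSFORM:-, EMIT:-] out:-; bubbles=3
Tick 2: [PARSE:P2(v=4,ok=F), VALIDATE:P1(v=11,ok=F), TRANSFORM:-, EMIT:-] out:-; bubbles=2
Tick 3: [PARSE:-, VALIDATE:P2(v=4,ok=F), TRANSFORM:P1(v=0,ok=F), EMIT:-] out:-; bubbles=2
Tick 4: [PARSE:P3(v=18,ok=F), VALIDATE:-, TRANSFORM:P2(v=0,ok=F), EMIT:P1(v=0,ok=F)] out:-; bubbles=1
Tick 5: [PARSE:-, VALIDATE:P3(v=18,ok=T), TRANSFORM:-, EMIT:P2(v=0,ok=F)] out:P1(v=0); bubbles=2
Tick 6: [PARSE:-, VALIDATE:-, TRANSFORM:P3(v=54,ok=T), EMIT:-] out:P2(v=0); bubbles=3
Tick 7: [PARSE:-, VALIDATE:-, TRANSFORM:-, EMIT:P3(v=54,ok=T)] out:-; bubbles=3
Tick 8: [PARSE:-, VALIDATE:-, TRANSFORM:-, EMIT:-] out:P3(v=54); bubbles=4
Total bubble-slots: 20

Answer: 20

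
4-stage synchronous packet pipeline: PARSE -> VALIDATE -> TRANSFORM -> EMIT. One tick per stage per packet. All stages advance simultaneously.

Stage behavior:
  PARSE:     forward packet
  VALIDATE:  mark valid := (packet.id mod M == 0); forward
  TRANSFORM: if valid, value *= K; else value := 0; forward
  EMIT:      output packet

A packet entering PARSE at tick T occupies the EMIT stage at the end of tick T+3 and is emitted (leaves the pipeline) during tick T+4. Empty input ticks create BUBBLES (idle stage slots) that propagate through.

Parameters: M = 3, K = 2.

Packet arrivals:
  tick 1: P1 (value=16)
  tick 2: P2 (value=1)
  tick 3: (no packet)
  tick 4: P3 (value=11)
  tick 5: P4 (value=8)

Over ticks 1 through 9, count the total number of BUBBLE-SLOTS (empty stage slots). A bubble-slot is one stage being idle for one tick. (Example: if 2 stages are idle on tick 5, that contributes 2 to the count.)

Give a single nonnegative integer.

Tick 1: [PARSE:P1(v=16,ok=F), VALIDATE:-, TRANSFORM:-, EMIT:-] out:-; bubbles=3
Tick 2: [PARSE:P2(v=1,ok=F), VALIDATE:P1(v=16,ok=F), TRANSFORM:-, EMIT:-] out:-; bubbles=2
Tick 3: [PARSE:-, VALIDATE:P2(v=1,ok=F), TRANSFORM:P1(v=0,ok=F), EMIT:-] out:-; bubbles=2
Tick 4: [PARSE:P3(v=11,ok=F), VALIDATE:-, TRANSFORM:P2(v=0,ok=F), EMIT:P1(v=0,ok=F)] out:-; bubbles=1
Tick 5: [PARSE:P4(v=8,ok=F), VALIDATE:P3(v=11,ok=T), TRANSFORM:-, EMIT:P2(v=0,ok=F)] out:P1(v=0); bubbles=1
Tick 6: [PARSE:-, VALIDATE:P4(v=8,ok=F), TRANSFORM:P3(v=22,ok=T), EMIT:-] out:P2(v=0); bubbles=2
Tick 7: [PARSE:-, VALIDATE:-, TRANSFORM:P4(v=0,ok=F), EMIT:P3(v=22,ok=T)] out:-; bubbles=2
Tick 8: [PARSE:-, VALIDATE:-, TRANSFORM:-, EMIT:P4(v=0,ok=F)] out:P3(v=22); bubbles=3
Tick 9: [PARSE:-, VALIDATE:-, TRANSFORM:-, EMIT:-] out:P4(v=0); bubbles=4
Total bubble-slots: 20

Answer: 20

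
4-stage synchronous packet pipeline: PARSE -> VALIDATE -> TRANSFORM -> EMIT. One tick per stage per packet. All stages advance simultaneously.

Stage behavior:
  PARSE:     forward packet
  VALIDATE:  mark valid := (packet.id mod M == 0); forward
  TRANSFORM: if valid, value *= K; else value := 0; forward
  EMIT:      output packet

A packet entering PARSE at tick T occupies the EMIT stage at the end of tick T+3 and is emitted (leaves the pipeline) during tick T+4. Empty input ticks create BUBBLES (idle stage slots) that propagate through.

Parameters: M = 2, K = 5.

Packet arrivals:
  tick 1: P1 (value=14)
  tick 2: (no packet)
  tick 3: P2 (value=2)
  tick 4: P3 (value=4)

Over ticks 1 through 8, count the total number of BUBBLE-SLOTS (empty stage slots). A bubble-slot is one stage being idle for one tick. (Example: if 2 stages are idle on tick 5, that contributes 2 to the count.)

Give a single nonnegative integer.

Answer: 20

Derivation:
Tick 1: [PARSE:P1(v=14,ok=F), VALIDATE:-, TRANSFORM:-, EMIT:-] out:-; bubbles=3
Tick 2: [PARSE:-, VALIDATE:P1(v=14,ok=F), TRANSFORM:-, EMIT:-] out:-; bubbles=3
Tick 3: [PARSE:P2(v=2,ok=F), VALIDATE:-, TRANSFORM:P1(v=0,ok=F), EMIT:-] out:-; bubbles=2
Tick 4: [PARSE:P3(v=4,ok=F), VALIDATE:P2(v=2,ok=T), TRANSFORM:-, EMIT:P1(v=0,ok=F)] out:-; bubbles=1
Tick 5: [PARSE:-, VALIDATE:P3(v=4,ok=F), TRANSFORM:P2(v=10,ok=T), EMIT:-] out:P1(v=0); bubbles=2
Tick 6: [PARSE:-, VALIDATE:-, TRANSFORM:P3(v=0,ok=F), EMIT:P2(v=10,ok=T)] out:-; bubbles=2
Tick 7: [PARSE:-, VALIDATE:-, TRANSFORM:-, EMIT:P3(v=0,ok=F)] out:P2(v=10); bubbles=3
Tick 8: [PARSE:-, VALIDATE:-, TRANSFORM:-, EMIT:-] out:P3(v=0); bubbles=4
Total bubble-slots: 20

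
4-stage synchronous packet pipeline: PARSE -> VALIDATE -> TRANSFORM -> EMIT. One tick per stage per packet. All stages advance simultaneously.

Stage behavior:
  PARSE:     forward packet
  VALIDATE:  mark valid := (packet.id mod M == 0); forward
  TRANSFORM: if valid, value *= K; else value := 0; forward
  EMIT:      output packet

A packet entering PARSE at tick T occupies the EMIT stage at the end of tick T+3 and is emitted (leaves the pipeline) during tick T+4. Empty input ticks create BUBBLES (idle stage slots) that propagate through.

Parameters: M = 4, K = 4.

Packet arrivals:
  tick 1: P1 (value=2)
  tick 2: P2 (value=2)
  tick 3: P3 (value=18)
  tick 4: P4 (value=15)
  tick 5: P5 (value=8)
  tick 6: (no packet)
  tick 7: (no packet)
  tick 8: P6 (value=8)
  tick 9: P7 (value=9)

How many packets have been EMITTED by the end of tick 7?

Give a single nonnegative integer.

Tick 1: [PARSE:P1(v=2,ok=F), VALIDATE:-, TRANSFORM:-, EMIT:-] out:-; in:P1
Tick 2: [PARSE:P2(v=2,ok=F), VALIDATE:P1(v=2,ok=F), TRANSFORM:-, EMIT:-] out:-; in:P2
Tick 3: [PARSE:P3(v=18,ok=F), VALIDATE:P2(v=2,ok=F), TRANSFORM:P1(v=0,ok=F), EMIT:-] out:-; in:P3
Tick 4: [PARSE:P4(v=15,ok=F), VALIDATE:P3(v=18,ok=F), TRANSFORM:P2(v=0,ok=F), EMIT:P1(v=0,ok=F)] out:-; in:P4
Tick 5: [PARSE:P5(v=8,ok=F), VALIDATE:P4(v=15,ok=T), TRANSFORM:P3(v=0,ok=F), EMIT:P2(v=0,ok=F)] out:P1(v=0); in:P5
Tick 6: [PARSE:-, VALIDATE:P5(v=8,ok=F), TRANSFORM:P4(v=60,ok=T), EMIT:P3(v=0,ok=F)] out:P2(v=0); in:-
Tick 7: [PARSE:-, VALIDATE:-, TRANSFORM:P5(v=0,ok=F), EMIT:P4(v=60,ok=T)] out:P3(v=0); in:-
Emitted by tick 7: ['P1', 'P2', 'P3']

Answer: 3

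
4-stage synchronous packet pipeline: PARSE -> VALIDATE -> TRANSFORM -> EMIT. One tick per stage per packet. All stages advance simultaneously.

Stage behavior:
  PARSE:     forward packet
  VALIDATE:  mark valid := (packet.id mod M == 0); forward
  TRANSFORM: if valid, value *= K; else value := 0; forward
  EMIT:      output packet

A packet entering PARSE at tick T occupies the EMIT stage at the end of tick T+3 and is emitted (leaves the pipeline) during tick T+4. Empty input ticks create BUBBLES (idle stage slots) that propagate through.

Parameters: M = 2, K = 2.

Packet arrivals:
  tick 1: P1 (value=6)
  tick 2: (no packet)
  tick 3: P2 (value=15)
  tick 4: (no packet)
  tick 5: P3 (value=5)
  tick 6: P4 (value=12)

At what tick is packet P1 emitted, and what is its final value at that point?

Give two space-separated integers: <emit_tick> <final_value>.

Tick 1: [PARSE:P1(v=6,ok=F), VALIDATE:-, TRANSFORM:-, EMIT:-] out:-; in:P1
Tick 2: [PARSE:-, VALIDATE:P1(v=6,ok=F), TRANSFORM:-, EMIT:-] out:-; in:-
Tick 3: [PARSE:P2(v=15,ok=F), VALIDATE:-, TRANSFORM:P1(v=0,ok=F), EMIT:-] out:-; in:P2
Tick 4: [PARSE:-, VALIDATE:P2(v=15,ok=T), TRANSFORM:-, EMIT:P1(v=0,ok=F)] out:-; in:-
Tick 5: [PARSE:P3(v=5,ok=F), VALIDATE:-, TRANSFORM:P2(v=30,ok=T), EMIT:-] out:P1(v=0); in:P3
Tick 6: [PARSE:P4(v=12,ok=F), VALIDATE:P3(v=5,ok=F), TRANSFORM:-, EMIT:P2(v=30,ok=T)] out:-; in:P4
Tick 7: [PARSE:-, VALIDATE:P4(v=12,ok=T), TRANSFORM:P3(v=0,ok=F), EMIT:-] out:P2(v=30); in:-
Tick 8: [PARSE:-, VALIDATE:-, TRANSFORM:P4(v=24,ok=T), EMIT:P3(v=0,ok=F)] out:-; in:-
Tick 9: [PARSE:-, VALIDATE:-, TRANSFORM:-, EMIT:P4(v=24,ok=T)] out:P3(v=0); in:-
Tick 10: [PARSE:-, VALIDATE:-, TRANSFORM:-, EMIT:-] out:P4(v=24); in:-
P1: arrives tick 1, valid=False (id=1, id%2=1), emit tick 5, final value 0

Answer: 5 0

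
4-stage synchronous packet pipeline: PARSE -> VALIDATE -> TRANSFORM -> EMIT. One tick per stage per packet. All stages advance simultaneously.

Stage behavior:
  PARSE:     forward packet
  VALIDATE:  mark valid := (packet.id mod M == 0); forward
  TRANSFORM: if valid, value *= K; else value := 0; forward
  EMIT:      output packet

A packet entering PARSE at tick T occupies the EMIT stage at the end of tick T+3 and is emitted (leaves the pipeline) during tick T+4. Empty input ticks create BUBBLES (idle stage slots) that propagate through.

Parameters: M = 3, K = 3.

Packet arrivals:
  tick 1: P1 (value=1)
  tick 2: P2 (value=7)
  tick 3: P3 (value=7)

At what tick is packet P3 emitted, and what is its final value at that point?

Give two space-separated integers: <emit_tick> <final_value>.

Tick 1: [PARSE:P1(v=1,ok=F), VALIDATE:-, TRANSFORM:-, EMIT:-] out:-; in:P1
Tick 2: [PARSE:P2(v=7,ok=F), VALIDATE:P1(v=1,ok=F), TRANSFORM:-, EMIT:-] out:-; in:P2
Tick 3: [PARSE:P3(v=7,ok=F), VALIDATE:P2(v=7,ok=F), TRANSFORM:P1(v=0,ok=F), EMIT:-] out:-; in:P3
Tick 4: [PARSE:-, VALIDATE:P3(v=7,ok=T), TRANSFORM:P2(v=0,ok=F), EMIT:P1(v=0,ok=F)] out:-; in:-
Tick 5: [PARSE:-, VALIDATE:-, TRANSFORM:P3(v=21,ok=T), EMIT:P2(v=0,ok=F)] out:P1(v=0); in:-
Tick 6: [PARSE:-, VALIDATE:-, TRANSFORM:-, EMIT:P3(v=21,ok=T)] out:P2(v=0); in:-
Tick 7: [PARSE:-, VALIDATE:-, TRANSFORM:-, EMIT:-] out:P3(v=21); in:-
P3: arrives tick 3, valid=True (id=3, id%3=0), emit tick 7, final value 21

Answer: 7 21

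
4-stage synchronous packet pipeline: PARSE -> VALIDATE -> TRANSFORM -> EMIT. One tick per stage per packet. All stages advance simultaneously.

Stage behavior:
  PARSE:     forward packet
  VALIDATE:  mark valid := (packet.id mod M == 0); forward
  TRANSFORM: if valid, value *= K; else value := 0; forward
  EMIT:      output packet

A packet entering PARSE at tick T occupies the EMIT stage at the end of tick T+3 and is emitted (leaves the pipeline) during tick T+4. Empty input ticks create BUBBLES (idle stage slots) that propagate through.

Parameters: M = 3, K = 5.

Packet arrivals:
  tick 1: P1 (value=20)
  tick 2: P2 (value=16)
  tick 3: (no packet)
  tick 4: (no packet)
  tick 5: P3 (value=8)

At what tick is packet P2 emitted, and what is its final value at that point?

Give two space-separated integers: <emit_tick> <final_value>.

Answer: 6 0

Derivation:
Tick 1: [PARSE:P1(v=20,ok=F), VALIDATE:-, TRANSFORM:-, EMIT:-] out:-; in:P1
Tick 2: [PARSE:P2(v=16,ok=F), VALIDATE:P1(v=20,ok=F), TRANSFORM:-, EMIT:-] out:-; in:P2
Tick 3: [PARSE:-, VALIDATE:P2(v=16,ok=F), TRANSFORM:P1(v=0,ok=F), EMIT:-] out:-; in:-
Tick 4: [PARSE:-, VALIDATE:-, TRANSFORM:P2(v=0,ok=F), EMIT:P1(v=0,ok=F)] out:-; in:-
Tick 5: [PARSE:P3(v=8,ok=F), VALIDATE:-, TRANSFORM:-, EMIT:P2(v=0,ok=F)] out:P1(v=0); in:P3
Tick 6: [PARSE:-, VALIDATE:P3(v=8,ok=T), TRANSFORM:-, EMIT:-] out:P2(v=0); in:-
Tick 7: [PARSE:-, VALIDATE:-, TRANSFORM:P3(v=40,ok=T), EMIT:-] out:-; in:-
Tick 8: [PARSE:-, VALIDATE:-, TRANSFORM:-, EMIT:P3(v=40,ok=T)] out:-; in:-
Tick 9: [PARSE:-, VALIDATE:-, TRANSFORM:-, EMIT:-] out:P3(v=40); in:-
P2: arrives tick 2, valid=False (id=2, id%3=2), emit tick 6, final value 0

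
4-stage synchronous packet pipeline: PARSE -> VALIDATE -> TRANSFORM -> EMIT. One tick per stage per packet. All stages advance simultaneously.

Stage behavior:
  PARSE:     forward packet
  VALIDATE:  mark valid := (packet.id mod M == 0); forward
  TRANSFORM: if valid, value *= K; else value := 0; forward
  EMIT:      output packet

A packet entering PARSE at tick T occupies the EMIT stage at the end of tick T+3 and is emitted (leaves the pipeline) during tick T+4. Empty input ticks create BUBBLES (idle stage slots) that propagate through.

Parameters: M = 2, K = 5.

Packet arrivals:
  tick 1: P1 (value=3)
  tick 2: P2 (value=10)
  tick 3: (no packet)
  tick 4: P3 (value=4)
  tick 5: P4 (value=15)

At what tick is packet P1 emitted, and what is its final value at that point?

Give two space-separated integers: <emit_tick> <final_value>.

Tick 1: [PARSE:P1(v=3,ok=F), VALIDATE:-, TRANSFORM:-, EMIT:-] out:-; in:P1
Tick 2: [PARSE:P2(v=10,ok=F), VALIDATE:P1(v=3,ok=F), TRANSFORM:-, EMIT:-] out:-; in:P2
Tick 3: [PARSE:-, VALIDATE:P2(v=10,ok=T), TRANSFORM:P1(v=0,ok=F), EMIT:-] out:-; in:-
Tick 4: [PARSE:P3(v=4,ok=F), VALIDATE:-, TRANSFORM:P2(v=50,ok=T), EMIT:P1(v=0,ok=F)] out:-; in:P3
Tick 5: [PARSE:P4(v=15,ok=F), VALIDATE:P3(v=4,ok=F), TRANSFORM:-, EMIT:P2(v=50,ok=T)] out:P1(v=0); in:P4
Tick 6: [PARSE:-, VALIDATE:P4(v=15,ok=T), TRANSFORM:P3(v=0,ok=F), EMIT:-] out:P2(v=50); in:-
Tick 7: [PARSE:-, VALIDATE:-, TRANSFORM:P4(v=75,ok=T), EMIT:P3(v=0,ok=F)] out:-; in:-
Tick 8: [PARSE:-, VALIDATE:-, TRANSFORM:-, EMIT:P4(v=75,ok=T)] out:P3(v=0); in:-
Tick 9: [PARSE:-, VALIDATE:-, TRANSFORM:-, EMIT:-] out:P4(v=75); in:-
P1: arrives tick 1, valid=False (id=1, id%2=1), emit tick 5, final value 0

Answer: 5 0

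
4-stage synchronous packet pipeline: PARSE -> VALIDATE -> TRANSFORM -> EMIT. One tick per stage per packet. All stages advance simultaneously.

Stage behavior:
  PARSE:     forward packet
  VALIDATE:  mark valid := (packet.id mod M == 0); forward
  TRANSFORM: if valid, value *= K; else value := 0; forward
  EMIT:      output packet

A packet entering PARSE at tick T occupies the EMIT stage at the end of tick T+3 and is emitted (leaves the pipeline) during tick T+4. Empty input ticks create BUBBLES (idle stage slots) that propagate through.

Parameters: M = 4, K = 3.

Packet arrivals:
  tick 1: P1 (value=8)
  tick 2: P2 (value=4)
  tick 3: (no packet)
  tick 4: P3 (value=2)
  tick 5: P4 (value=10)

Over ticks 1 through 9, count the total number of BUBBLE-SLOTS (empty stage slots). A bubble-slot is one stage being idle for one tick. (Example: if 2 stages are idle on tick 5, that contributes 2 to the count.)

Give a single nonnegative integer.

Answer: 20

Derivation:
Tick 1: [PARSE:P1(v=8,ok=F), VALIDATE:-, TRANSFORM:-, EMIT:-] out:-; bubbles=3
Tick 2: [PARSE:P2(v=4,ok=F), VALIDATE:P1(v=8,ok=F), TRANSFORM:-, EMIT:-] out:-; bubbles=2
Tick 3: [PARSE:-, VALIDATE:P2(v=4,ok=F), TRANSFORM:P1(v=0,ok=F), EMIT:-] out:-; bubbles=2
Tick 4: [PARSE:P3(v=2,ok=F), VALIDATE:-, TRANSFORM:P2(v=0,ok=F), EMIT:P1(v=0,ok=F)] out:-; bubbles=1
Tick 5: [PARSE:P4(v=10,ok=F), VALIDATE:P3(v=2,ok=F), TRANSFORM:-, EMIT:P2(v=0,ok=F)] out:P1(v=0); bubbles=1
Tick 6: [PARSE:-, VALIDATE:P4(v=10,ok=T), TRANSFORM:P3(v=0,ok=F), EMIT:-] out:P2(v=0); bubbles=2
Tick 7: [PARSE:-, VALIDATE:-, TRANSFORM:P4(v=30,ok=T), EMIT:P3(v=0,ok=F)] out:-; bubbles=2
Tick 8: [PARSE:-, VALIDATE:-, TRANSFORM:-, EMIT:P4(v=30,ok=T)] out:P3(v=0); bubbles=3
Tick 9: [PARSE:-, VALIDATE:-, TRANSFORM:-, EMIT:-] out:P4(v=30); bubbles=4
Total bubble-slots: 20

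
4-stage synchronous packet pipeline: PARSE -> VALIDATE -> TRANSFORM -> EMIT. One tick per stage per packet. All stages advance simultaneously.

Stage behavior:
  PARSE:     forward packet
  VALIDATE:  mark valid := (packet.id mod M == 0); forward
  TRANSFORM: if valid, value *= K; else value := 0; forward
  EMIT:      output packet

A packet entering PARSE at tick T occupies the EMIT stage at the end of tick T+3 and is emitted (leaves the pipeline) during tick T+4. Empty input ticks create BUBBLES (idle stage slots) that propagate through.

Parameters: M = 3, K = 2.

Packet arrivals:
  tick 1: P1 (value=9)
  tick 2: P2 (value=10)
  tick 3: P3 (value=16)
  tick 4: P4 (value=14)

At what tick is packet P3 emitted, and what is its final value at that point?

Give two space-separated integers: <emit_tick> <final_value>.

Answer: 7 32

Derivation:
Tick 1: [PARSE:P1(v=9,ok=F), VALIDATE:-, TRANSFORM:-, EMIT:-] out:-; in:P1
Tick 2: [PARSE:P2(v=10,ok=F), VALIDATE:P1(v=9,ok=F), TRANSFORM:-, EMIT:-] out:-; in:P2
Tick 3: [PARSE:P3(v=16,ok=F), VALIDATE:P2(v=10,ok=F), TRANSFORM:P1(v=0,ok=F), EMIT:-] out:-; in:P3
Tick 4: [PARSE:P4(v=14,ok=F), VALIDATE:P3(v=16,ok=T), TRANSFORM:P2(v=0,ok=F), EMIT:P1(v=0,ok=F)] out:-; in:P4
Tick 5: [PARSE:-, VALIDATE:P4(v=14,ok=F), TRANSFORM:P3(v=32,ok=T), EMIT:P2(v=0,ok=F)] out:P1(v=0); in:-
Tick 6: [PARSE:-, VALIDATE:-, TRANSFORM:P4(v=0,ok=F), EMIT:P3(v=32,ok=T)] out:P2(v=0); in:-
Tick 7: [PARSE:-, VALIDATE:-, TRANSFORM:-, EMIT:P4(v=0,ok=F)] out:P3(v=32); in:-
Tick 8: [PARSE:-, VALIDATE:-, TRANSFORM:-, EMIT:-] out:P4(v=0); in:-
P3: arrives tick 3, valid=True (id=3, id%3=0), emit tick 7, final value 32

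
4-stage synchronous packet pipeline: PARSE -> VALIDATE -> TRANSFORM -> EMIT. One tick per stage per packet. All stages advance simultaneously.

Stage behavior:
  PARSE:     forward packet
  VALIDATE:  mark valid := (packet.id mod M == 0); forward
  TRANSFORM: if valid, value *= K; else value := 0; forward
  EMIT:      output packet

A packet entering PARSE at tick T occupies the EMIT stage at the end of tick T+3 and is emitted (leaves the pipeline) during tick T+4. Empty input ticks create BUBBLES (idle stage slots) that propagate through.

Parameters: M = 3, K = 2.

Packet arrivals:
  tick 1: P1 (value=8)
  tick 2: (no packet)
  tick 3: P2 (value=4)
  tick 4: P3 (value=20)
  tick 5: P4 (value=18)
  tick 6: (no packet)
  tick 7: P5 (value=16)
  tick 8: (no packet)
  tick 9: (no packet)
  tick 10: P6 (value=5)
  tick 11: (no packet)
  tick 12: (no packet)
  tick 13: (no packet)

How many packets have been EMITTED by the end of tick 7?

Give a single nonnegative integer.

Tick 1: [PARSE:P1(v=8,ok=F), VALIDATE:-, TRANSFORM:-, EMIT:-] out:-; in:P1
Tick 2: [PARSE:-, VALIDATE:P1(v=8,ok=F), TRANSFORM:-, EMIT:-] out:-; in:-
Tick 3: [PARSE:P2(v=4,ok=F), VALIDATE:-, TRANSFORM:P1(v=0,ok=F), EMIT:-] out:-; in:P2
Tick 4: [PARSE:P3(v=20,ok=F), VALIDATE:P2(v=4,ok=F), TRANSFORM:-, EMIT:P1(v=0,ok=F)] out:-; in:P3
Tick 5: [PARSE:P4(v=18,ok=F), VALIDATE:P3(v=20,ok=T), TRANSFORM:P2(v=0,ok=F), EMIT:-] out:P1(v=0); in:P4
Tick 6: [PARSE:-, VALIDATE:P4(v=18,ok=F), TRANSFORM:P3(v=40,ok=T), EMIT:P2(v=0,ok=F)] out:-; in:-
Tick 7: [PARSE:P5(v=16,ok=F), VALIDATE:-, TRANSFORM:P4(v=0,ok=F), EMIT:P3(v=40,ok=T)] out:P2(v=0); in:P5
Emitted by tick 7: ['P1', 'P2']

Answer: 2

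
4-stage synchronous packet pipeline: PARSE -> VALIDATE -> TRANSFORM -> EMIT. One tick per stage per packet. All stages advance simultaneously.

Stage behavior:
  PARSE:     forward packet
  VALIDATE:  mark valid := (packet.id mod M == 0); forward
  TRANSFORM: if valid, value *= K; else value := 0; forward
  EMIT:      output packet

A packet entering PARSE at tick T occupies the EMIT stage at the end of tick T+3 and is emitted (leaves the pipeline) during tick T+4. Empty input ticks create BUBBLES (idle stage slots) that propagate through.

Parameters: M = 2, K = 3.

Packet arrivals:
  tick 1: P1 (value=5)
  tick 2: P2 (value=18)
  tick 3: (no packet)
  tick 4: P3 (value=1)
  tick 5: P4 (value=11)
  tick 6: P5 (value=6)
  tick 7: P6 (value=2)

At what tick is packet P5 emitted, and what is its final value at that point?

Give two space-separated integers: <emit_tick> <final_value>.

Tick 1: [PARSE:P1(v=5,ok=F), VALIDATE:-, TRANSFORM:-, EMIT:-] out:-; in:P1
Tick 2: [PARSE:P2(v=18,ok=F), VALIDATE:P1(v=5,ok=F), TRANSFORM:-, EMIT:-] out:-; in:P2
Tick 3: [PARSE:-, VALIDATE:P2(v=18,ok=T), TRANSFORM:P1(v=0,ok=F), EMIT:-] out:-; in:-
Tick 4: [PARSE:P3(v=1,ok=F), VALIDATE:-, TRANSFORM:P2(v=54,ok=T), EMIT:P1(v=0,ok=F)] out:-; in:P3
Tick 5: [PARSE:P4(v=11,ok=F), VALIDATE:P3(v=1,ok=F), TRANSFORM:-, EMIT:P2(v=54,ok=T)] out:P1(v=0); in:P4
Tick 6: [PARSE:P5(v=6,ok=F), VALIDATE:P4(v=11,ok=T), TRANSFORM:P3(v=0,ok=F), EMIT:-] out:P2(v=54); in:P5
Tick 7: [PARSE:P6(v=2,ok=F), VALIDATE:P5(v=6,ok=F), TRANSFORM:P4(v=33,ok=T), EMIT:P3(v=0,ok=F)] out:-; in:P6
Tick 8: [PARSE:-, VALIDATE:P6(v=2,ok=T), TRANSFORM:P5(v=0,ok=F), EMIT:P4(v=33,ok=T)] out:P3(v=0); in:-
Tick 9: [PARSE:-, VALIDATE:-, TRANSFORM:P6(v=6,ok=T), EMIT:P5(v=0,ok=F)] out:P4(v=33); in:-
Tick 10: [PARSE:-, VALIDATE:-, TRANSFORM:-, EMIT:P6(v=6,ok=T)] out:P5(v=0); in:-
Tick 11: [PARSE:-, VALIDATE:-, TRANSFORM:-, EMIT:-] out:P6(v=6); in:-
P5: arrives tick 6, valid=False (id=5, id%2=1), emit tick 10, final value 0

Answer: 10 0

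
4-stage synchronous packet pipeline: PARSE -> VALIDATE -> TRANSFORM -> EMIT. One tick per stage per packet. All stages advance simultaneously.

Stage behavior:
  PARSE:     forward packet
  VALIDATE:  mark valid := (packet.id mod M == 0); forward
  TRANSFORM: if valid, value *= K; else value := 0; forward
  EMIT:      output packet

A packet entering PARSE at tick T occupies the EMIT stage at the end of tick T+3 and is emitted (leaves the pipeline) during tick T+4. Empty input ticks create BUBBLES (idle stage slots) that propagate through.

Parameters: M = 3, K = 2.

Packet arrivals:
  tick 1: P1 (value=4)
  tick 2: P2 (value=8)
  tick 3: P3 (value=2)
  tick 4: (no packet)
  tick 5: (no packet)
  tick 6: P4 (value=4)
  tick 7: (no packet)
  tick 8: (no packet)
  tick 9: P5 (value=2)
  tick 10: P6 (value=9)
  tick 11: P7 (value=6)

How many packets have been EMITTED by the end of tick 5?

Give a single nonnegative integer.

Answer: 1

Derivation:
Tick 1: [PARSE:P1(v=4,ok=F), VALIDATE:-, TRANSFORM:-, EMIT:-] out:-; in:P1
Tick 2: [PARSE:P2(v=8,ok=F), VALIDATE:P1(v=4,ok=F), TRANSFORM:-, EMIT:-] out:-; in:P2
Tick 3: [PARSE:P3(v=2,ok=F), VALIDATE:P2(v=8,ok=F), TRANSFORM:P1(v=0,ok=F), EMIT:-] out:-; in:P3
Tick 4: [PARSE:-, VALIDATE:P3(v=2,ok=T), TRANSFORM:P2(v=0,ok=F), EMIT:P1(v=0,ok=F)] out:-; in:-
Tick 5: [PARSE:-, VALIDATE:-, TRANSFORM:P3(v=4,ok=T), EMIT:P2(v=0,ok=F)] out:P1(v=0); in:-
Emitted by tick 5: ['P1']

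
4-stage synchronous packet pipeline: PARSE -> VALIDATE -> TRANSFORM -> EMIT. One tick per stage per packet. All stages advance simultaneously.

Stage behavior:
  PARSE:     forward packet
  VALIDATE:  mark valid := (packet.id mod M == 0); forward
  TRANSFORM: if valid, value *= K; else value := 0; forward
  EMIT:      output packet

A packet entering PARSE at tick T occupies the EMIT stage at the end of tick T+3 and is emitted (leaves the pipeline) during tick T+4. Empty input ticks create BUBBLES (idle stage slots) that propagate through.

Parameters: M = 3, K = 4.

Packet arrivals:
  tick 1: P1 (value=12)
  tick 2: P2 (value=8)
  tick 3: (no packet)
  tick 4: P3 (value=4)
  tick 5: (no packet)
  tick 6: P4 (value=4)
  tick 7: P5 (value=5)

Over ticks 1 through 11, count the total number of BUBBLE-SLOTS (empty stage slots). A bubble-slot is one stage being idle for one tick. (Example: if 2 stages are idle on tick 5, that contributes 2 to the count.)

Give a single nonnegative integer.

Tick 1: [PARSE:P1(v=12,ok=F), VALIDATE:-, TRANSFORM:-, EMIT:-] out:-; bubbles=3
Tick 2: [PARSE:P2(v=8,ok=F), VALIDATE:P1(v=12,ok=F), TRANSFORM:-, EMIT:-] out:-; bubbles=2
Tick 3: [PARSE:-, VALIDATE:P2(v=8,ok=F), TRANSFORM:P1(v=0,ok=F), EMIT:-] out:-; bubbles=2
Tick 4: [PARSE:P3(v=4,ok=F), VALIDATE:-, TRANSFORM:P2(v=0,ok=F), EMIT:P1(v=0,ok=F)] out:-; bubbles=1
Tick 5: [PARSE:-, VALIDATE:P3(v=4,ok=T), TRANSFORM:-, EMIT:P2(v=0,ok=F)] out:P1(v=0); bubbles=2
Tick 6: [PARSE:P4(v=4,ok=F), VALIDATE:-, TRANSFORM:P3(v=16,ok=T), EMIT:-] out:P2(v=0); bubbles=2
Tick 7: [PARSE:P5(v=5,ok=F), VALIDATE:P4(v=4,ok=F), TRANSFORM:-, EMIT:P3(v=16,ok=T)] out:-; bubbles=1
Tick 8: [PARSE:-, VALIDATE:P5(v=5,ok=F), TRANSFORM:P4(v=0,ok=F), EMIT:-] out:P3(v=16); bubbles=2
Tick 9: [PARSE:-, VALIDATE:-, TRANSFORM:P5(v=0,ok=F), EMIT:P4(v=0,ok=F)] out:-; bubbles=2
Tick 10: [PARSE:-, VALIDATE:-, TRANSFORM:-, EMIT:P5(v=0,ok=F)] out:P4(v=0); bubbles=3
Tick 11: [PARSE:-, VALIDATE:-, TRANSFORM:-, EMIT:-] out:P5(v=0); bubbles=4
Total bubble-slots: 24

Answer: 24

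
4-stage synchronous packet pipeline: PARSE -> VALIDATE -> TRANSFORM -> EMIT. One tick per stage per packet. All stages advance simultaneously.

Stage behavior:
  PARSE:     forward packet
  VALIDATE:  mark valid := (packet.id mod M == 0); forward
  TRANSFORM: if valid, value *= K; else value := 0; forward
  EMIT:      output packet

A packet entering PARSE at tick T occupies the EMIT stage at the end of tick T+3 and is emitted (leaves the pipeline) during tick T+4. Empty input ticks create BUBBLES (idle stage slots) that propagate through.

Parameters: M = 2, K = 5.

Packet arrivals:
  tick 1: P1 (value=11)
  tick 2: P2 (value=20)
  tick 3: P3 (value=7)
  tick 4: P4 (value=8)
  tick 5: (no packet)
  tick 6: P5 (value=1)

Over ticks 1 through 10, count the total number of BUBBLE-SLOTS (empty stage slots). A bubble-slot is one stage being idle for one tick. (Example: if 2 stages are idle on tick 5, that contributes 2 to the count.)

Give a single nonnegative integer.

Answer: 20

Derivation:
Tick 1: [PARSE:P1(v=11,ok=F), VALIDATE:-, TRANSFORM:-, EMIT:-] out:-; bubbles=3
Tick 2: [PARSE:P2(v=20,ok=F), VALIDATE:P1(v=11,ok=F), TRANSFORM:-, EMIT:-] out:-; bubbles=2
Tick 3: [PARSE:P3(v=7,ok=F), VALIDATE:P2(v=20,ok=T), TRANSFORM:P1(v=0,ok=F), EMIT:-] out:-; bubbles=1
Tick 4: [PARSE:P4(v=8,ok=F), VALIDATE:P3(v=7,ok=F), TRANSFORM:P2(v=100,ok=T), EMIT:P1(v=0,ok=F)] out:-; bubbles=0
Tick 5: [PARSE:-, VALIDATE:P4(v=8,ok=T), TRANSFORM:P3(v=0,ok=F), EMIT:P2(v=100,ok=T)] out:P1(v=0); bubbles=1
Tick 6: [PARSE:P5(v=1,ok=F), VALIDATE:-, TRANSFORM:P4(v=40,ok=T), EMIT:P3(v=0,ok=F)] out:P2(v=100); bubbles=1
Tick 7: [PARSE:-, VALIDATE:P5(v=1,ok=F), TRANSFORM:-, EMIT:P4(v=40,ok=T)] out:P3(v=0); bubbles=2
Tick 8: [PARSE:-, VALIDATE:-, TRANSFORM:P5(v=0,ok=F), EMIT:-] out:P4(v=40); bubbles=3
Tick 9: [PARSE:-, VALIDATE:-, TRANSFORM:-, EMIT:P5(v=0,ok=F)] out:-; bubbles=3
Tick 10: [PARSE:-, VALIDATE:-, TRANSFORM:-, EMIT:-] out:P5(v=0); bubbles=4
Total bubble-slots: 20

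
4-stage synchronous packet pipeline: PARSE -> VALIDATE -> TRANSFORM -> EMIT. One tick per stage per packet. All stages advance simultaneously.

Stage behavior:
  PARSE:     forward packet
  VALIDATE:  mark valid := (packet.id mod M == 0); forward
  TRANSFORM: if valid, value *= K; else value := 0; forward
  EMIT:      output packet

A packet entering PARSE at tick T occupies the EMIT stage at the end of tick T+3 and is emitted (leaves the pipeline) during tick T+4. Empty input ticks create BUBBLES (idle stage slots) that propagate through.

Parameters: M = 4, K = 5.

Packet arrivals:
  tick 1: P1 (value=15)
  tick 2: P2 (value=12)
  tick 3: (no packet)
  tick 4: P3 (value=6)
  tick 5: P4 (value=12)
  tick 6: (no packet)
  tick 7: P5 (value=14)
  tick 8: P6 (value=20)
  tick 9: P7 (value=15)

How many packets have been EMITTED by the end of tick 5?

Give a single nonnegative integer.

Tick 1: [PARSE:P1(v=15,ok=F), VALIDATE:-, TRANSFORM:-, EMIT:-] out:-; in:P1
Tick 2: [PARSE:P2(v=12,ok=F), VALIDATE:P1(v=15,ok=F), TRANSFORM:-, EMIT:-] out:-; in:P2
Tick 3: [PARSE:-, VALIDATE:P2(v=12,ok=F), TRANSFORM:P1(v=0,ok=F), EMIT:-] out:-; in:-
Tick 4: [PARSE:P3(v=6,ok=F), VALIDATE:-, TRANSFORM:P2(v=0,ok=F), EMIT:P1(v=0,ok=F)] out:-; in:P3
Tick 5: [PARSE:P4(v=12,ok=F), VALIDATE:P3(v=6,ok=F), TRANSFORM:-, EMIT:P2(v=0,ok=F)] out:P1(v=0); in:P4
Emitted by tick 5: ['P1']

Answer: 1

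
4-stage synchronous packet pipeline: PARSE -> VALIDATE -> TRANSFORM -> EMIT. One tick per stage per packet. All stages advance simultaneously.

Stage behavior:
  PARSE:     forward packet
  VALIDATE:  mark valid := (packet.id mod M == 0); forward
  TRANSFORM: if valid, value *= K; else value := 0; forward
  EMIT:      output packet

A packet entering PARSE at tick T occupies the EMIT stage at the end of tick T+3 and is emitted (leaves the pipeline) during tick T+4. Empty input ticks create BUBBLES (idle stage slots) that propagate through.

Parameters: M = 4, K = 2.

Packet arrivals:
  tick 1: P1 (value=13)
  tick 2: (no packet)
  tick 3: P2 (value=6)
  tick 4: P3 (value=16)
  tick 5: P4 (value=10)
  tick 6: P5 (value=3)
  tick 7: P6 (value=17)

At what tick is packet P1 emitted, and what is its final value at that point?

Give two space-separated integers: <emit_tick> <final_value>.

Tick 1: [PARSE:P1(v=13,ok=F), VALIDATE:-, TRANSFORM:-, EMIT:-] out:-; in:P1
Tick 2: [PARSE:-, VALIDATE:P1(v=13,ok=F), TRANSFORM:-, EMIT:-] out:-; in:-
Tick 3: [PARSE:P2(v=6,ok=F), VALIDATE:-, TRANSFORM:P1(v=0,ok=F), EMIT:-] out:-; in:P2
Tick 4: [PARSE:P3(v=16,ok=F), VALIDATE:P2(v=6,ok=F), TRANSFORM:-, EMIT:P1(v=0,ok=F)] out:-; in:P3
Tick 5: [PARSE:P4(v=10,ok=F), VALIDATE:P3(v=16,ok=F), TRANSFORM:P2(v=0,ok=F), EMIT:-] out:P1(v=0); in:P4
Tick 6: [PARSE:P5(v=3,ok=F), VALIDATE:P4(v=10,ok=T), TRANSFORM:P3(v=0,ok=F), EMIT:P2(v=0,ok=F)] out:-; in:P5
Tick 7: [PARSE:P6(v=17,ok=F), VALIDATE:P5(v=3,ok=F), TRANSFORM:P4(v=20,ok=T), EMIT:P3(v=0,ok=F)] out:P2(v=0); in:P6
Tick 8: [PARSE:-, VALIDATE:P6(v=17,ok=F), TRANSFORM:P5(v=0,ok=F), EMIT:P4(v=20,ok=T)] out:P3(v=0); in:-
Tick 9: [PARSE:-, VALIDATE:-, TRANSFORM:P6(v=0,ok=F), EMIT:P5(v=0,ok=F)] out:P4(v=20); in:-
Tick 10: [PARSE:-, VALIDATE:-, TRANSFORM:-, EMIT:P6(v=0,ok=F)] out:P5(v=0); in:-
Tick 11: [PARSE:-, VALIDATE:-, TRANSFORM:-, EMIT:-] out:P6(v=0); in:-
P1: arrives tick 1, valid=False (id=1, id%4=1), emit tick 5, final value 0

Answer: 5 0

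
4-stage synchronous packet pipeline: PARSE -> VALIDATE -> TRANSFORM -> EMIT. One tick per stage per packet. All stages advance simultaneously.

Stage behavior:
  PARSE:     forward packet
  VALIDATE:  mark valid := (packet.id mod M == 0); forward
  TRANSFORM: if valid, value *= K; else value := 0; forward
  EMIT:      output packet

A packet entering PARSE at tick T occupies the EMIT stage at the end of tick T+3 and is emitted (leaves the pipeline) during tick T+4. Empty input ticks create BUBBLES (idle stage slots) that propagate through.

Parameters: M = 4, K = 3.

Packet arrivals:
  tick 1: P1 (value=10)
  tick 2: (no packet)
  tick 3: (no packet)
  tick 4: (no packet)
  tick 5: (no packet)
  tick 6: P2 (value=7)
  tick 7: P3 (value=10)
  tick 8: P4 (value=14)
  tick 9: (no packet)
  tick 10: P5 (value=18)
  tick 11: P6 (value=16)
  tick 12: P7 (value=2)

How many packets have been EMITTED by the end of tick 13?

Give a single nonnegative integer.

Answer: 4

Derivation:
Tick 1: [PARSE:P1(v=10,ok=F), VALIDATE:-, TRANSFORM:-, EMIT:-] out:-; in:P1
Tick 2: [PARSE:-, VALIDATE:P1(v=10,ok=F), TRANSFORM:-, EMIT:-] out:-; in:-
Tick 3: [PARSE:-, VALIDATE:-, TRANSFORM:P1(v=0,ok=F), EMIT:-] out:-; in:-
Tick 4: [PARSE:-, VALIDATE:-, TRANSFORM:-, EMIT:P1(v=0,ok=F)] out:-; in:-
Tick 5: [PARSE:-, VALIDATE:-, TRANSFORM:-, EMIT:-] out:P1(v=0); in:-
Tick 6: [PARSE:P2(v=7,ok=F), VALIDATE:-, TRANSFORM:-, EMIT:-] out:-; in:P2
Tick 7: [PARSE:P3(v=10,ok=F), VALIDATE:P2(v=7,ok=F), TRANSFORM:-, EMIT:-] out:-; in:P3
Tick 8: [PARSE:P4(v=14,ok=F), VALIDATE:P3(v=10,ok=F), TRANSFORM:P2(v=0,ok=F), EMIT:-] out:-; in:P4
Tick 9: [PARSE:-, VALIDATE:P4(v=14,ok=T), TRANSFORM:P3(v=0,ok=F), EMIT:P2(v=0,ok=F)] out:-; in:-
Tick 10: [PARSE:P5(v=18,ok=F), VALIDATE:-, TRANSFORM:P4(v=42,ok=T), EMIT:P3(v=0,ok=F)] out:P2(v=0); in:P5
Tick 11: [PARSE:P6(v=16,ok=F), VALIDATE:P5(v=18,ok=F), TRANSFORM:-, EMIT:P4(v=42,ok=T)] out:P3(v=0); in:P6
Tick 12: [PARSE:P7(v=2,ok=F), VALIDATE:P6(v=16,ok=F), TRANSFORM:P5(v=0,ok=F), EMIT:-] out:P4(v=42); in:P7
Tick 13: [PARSE:-, VALIDATE:P7(v=2,ok=F), TRANSFORM:P6(v=0,ok=F), EMIT:P5(v=0,ok=F)] out:-; in:-
Emitted by tick 13: ['P1', 'P2', 'P3', 'P4']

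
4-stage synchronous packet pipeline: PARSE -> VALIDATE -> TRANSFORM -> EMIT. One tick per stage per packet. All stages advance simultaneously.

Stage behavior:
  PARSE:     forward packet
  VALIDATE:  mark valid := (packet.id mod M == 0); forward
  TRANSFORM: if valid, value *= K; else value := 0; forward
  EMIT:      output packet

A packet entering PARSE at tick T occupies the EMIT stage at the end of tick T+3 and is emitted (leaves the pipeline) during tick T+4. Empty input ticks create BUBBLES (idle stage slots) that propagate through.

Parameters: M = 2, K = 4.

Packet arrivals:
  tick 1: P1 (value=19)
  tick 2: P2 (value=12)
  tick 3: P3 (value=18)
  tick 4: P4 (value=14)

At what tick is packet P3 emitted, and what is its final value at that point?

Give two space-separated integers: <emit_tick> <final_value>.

Answer: 7 0

Derivation:
Tick 1: [PARSE:P1(v=19,ok=F), VALIDATE:-, TRANSFORM:-, EMIT:-] out:-; in:P1
Tick 2: [PARSE:P2(v=12,ok=F), VALIDATE:P1(v=19,ok=F), TRANSFORM:-, EMIT:-] out:-; in:P2
Tick 3: [PARSE:P3(v=18,ok=F), VALIDATE:P2(v=12,ok=T), TRANSFORM:P1(v=0,ok=F), EMIT:-] out:-; in:P3
Tick 4: [PARSE:P4(v=14,ok=F), VALIDATE:P3(v=18,ok=F), TRANSFORM:P2(v=48,ok=T), EMIT:P1(v=0,ok=F)] out:-; in:P4
Tick 5: [PARSE:-, VALIDATE:P4(v=14,ok=T), TRANSFORM:P3(v=0,ok=F), EMIT:P2(v=48,ok=T)] out:P1(v=0); in:-
Tick 6: [PARSE:-, VALIDATE:-, TRANSFORM:P4(v=56,ok=T), EMIT:P3(v=0,ok=F)] out:P2(v=48); in:-
Tick 7: [PARSE:-, VALIDATE:-, TRANSFORM:-, EMIT:P4(v=56,ok=T)] out:P3(v=0); in:-
Tick 8: [PARSE:-, VALIDATE:-, TRANSFORM:-, EMIT:-] out:P4(v=56); in:-
P3: arrives tick 3, valid=False (id=3, id%2=1), emit tick 7, final value 0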